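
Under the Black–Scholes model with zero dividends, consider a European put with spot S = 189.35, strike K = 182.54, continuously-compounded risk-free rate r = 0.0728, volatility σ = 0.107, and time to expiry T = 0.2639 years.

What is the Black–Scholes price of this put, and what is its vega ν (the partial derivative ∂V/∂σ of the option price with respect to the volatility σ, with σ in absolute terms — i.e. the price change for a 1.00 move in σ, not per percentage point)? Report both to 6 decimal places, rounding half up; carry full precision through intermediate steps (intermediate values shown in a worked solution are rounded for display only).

σ√T = 0.107·√0.2639 = 0.054967
d₁ = (ln(S/K) + (r+σ²/2)T) / (σ√T) = (ln(189.35/182.54) + (0.0728+0.107²/2)·0.2639) / 0.054967 = (0.036628 + 0.020723) / 0.054967 = 1.043358
d₂ = d₁ − σ√T = 1.043358 − 0.054967 = 0.988391
e^{−rT} = e^{−0.0728·0.2639} = 0.980971
N(−d₁) = 0.148391,  N(−d₂) = 0.161481
Put price V = K·e^{−rT}·N(−d₂) − S·N(−d₁) = 28.915783 − 28.097890 = 0.817893
φ(d₁) = (1/√(2π))·e^{−d₁²/2} = 0.231486
ν = S·φ(d₁)·√T = 22.516948

price = 0.817893
ν = 22.516948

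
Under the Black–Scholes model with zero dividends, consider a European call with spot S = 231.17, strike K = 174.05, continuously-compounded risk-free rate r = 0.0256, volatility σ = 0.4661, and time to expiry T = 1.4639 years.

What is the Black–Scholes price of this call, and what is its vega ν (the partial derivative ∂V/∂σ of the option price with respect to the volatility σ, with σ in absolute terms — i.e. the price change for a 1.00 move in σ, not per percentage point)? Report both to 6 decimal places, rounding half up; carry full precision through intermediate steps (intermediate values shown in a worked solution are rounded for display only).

price = 82.778068
ν = 77.639941

σ√T = 0.4661·√1.4639 = 0.563942
d₁ = (ln(S/K) + (r+σ²/2)T) / (σ√T) = (ln(231.17/174.05) + (0.0256+0.4661²/2)·1.4639) / 0.563942 = (0.283811 + 0.196491) / 0.563942 = 0.851686
d₂ = d₁ − σ√T = 0.851686 − 0.563942 = 0.287744
e^{−rT} = e^{−0.0256·1.4639} = 0.963218
N(d₁) = 0.802806,  N(d₂) = 0.613229
Call price V = S·N(d₁) − K·e^{−rT}·N(d₂) = 185.584645 − 102.806577 = 82.778068
φ(d₁) = (1/√(2π))·e^{−d₁²/2} = 0.277586
ν = S·φ(d₁)·√T = 77.639941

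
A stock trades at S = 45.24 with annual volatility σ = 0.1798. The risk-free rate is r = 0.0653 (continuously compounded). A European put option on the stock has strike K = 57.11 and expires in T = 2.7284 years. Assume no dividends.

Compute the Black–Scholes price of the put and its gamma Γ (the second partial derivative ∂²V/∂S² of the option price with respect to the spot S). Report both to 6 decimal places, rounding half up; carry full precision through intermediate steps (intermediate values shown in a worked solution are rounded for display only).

σ√T = 0.1798·√2.7284 = 0.296991
d₁ = (ln(S/K) + (r+σ²/2)T) / (σ√T) = (ln(45.24/57.11) + (0.0653+0.1798²/2)·2.7284) / 0.296991 = (-0.232998 + 0.222266) / 0.296991 = -0.036133
d₂ = d₁ − σ√T = -0.036133 − 0.296991 = -0.333124
e^{−rT} = e^{−0.0653·2.7284} = 0.836805
N(−d₁) = 0.514412,  N(−d₂) = 0.630480
Put price V = K·e^{−rT}·N(−d₂) − S·N(−d₁) = 30.130575 − 23.271990 = 6.858585
φ(d₁) = (1/√(2π))·e^{−d₁²/2} = 0.398682
Γ = φ(d₁) / (S·σ·√T) = 0.029673

price = 6.858585
Γ = 0.029673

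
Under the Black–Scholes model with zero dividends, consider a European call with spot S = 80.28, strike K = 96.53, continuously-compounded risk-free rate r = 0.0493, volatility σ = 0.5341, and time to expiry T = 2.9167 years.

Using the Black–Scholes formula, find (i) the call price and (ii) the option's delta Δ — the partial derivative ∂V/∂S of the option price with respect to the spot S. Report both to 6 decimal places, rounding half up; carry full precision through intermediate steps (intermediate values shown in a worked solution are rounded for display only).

σ√T = 0.5341·√2.9167 = 0.912155
d₁ = (ln(S/K) + (r+σ²/2)T) / (σ√T) = (ln(80.28/96.53) + (0.0493+0.5341²/2)·2.9167) / 0.912155 = (-0.184333 + 0.559806) / 0.912155 = 0.411633
d₂ = d₁ − σ√T = 0.411633 − 0.912155 = -0.500522
e^{−rT} = e^{−0.0493·2.9167} = 0.866067
N(d₁) = 0.659696,  N(d₂) = 0.308354
Call price V = S·N(d₁) − K·e^{−rT}·N(d₂) = 52.960380 − 25.778829 = 27.181551
Δ = N(d₁) = 0.659696

price = 27.181551
Δ = 0.659696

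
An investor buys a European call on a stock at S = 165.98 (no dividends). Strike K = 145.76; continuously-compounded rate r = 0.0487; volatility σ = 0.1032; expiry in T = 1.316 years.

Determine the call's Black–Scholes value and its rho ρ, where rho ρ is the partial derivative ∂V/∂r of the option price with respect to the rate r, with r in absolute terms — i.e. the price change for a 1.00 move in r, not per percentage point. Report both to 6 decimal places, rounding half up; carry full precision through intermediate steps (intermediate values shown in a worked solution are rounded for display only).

price = 29.646268
ρ = 169.636153

σ√T = 0.1032·√1.316 = 0.118388
d₁ = (ln(S/K) + (r+σ²/2)T) / (σ√T) = (ln(165.98/145.76) + (0.0487+0.1032²/2)·1.316) / 0.118388 = (0.129906 + 0.071097) / 0.118388 = 1.697832
d₂ = d₁ − σ√T = 1.697832 − 0.118388 = 1.579444
e^{−rT} = e^{−0.0487·1.316} = 0.937921
N(d₁) = 0.955230,  N(d₂) = 0.942883
Call price V = S·N(d₁) − K·e^{−rT}·N(d₂) = 158.549120 − 128.902852 = 29.646268
ρ = K·T·e^{−rT}·N(d₂) = 169.636153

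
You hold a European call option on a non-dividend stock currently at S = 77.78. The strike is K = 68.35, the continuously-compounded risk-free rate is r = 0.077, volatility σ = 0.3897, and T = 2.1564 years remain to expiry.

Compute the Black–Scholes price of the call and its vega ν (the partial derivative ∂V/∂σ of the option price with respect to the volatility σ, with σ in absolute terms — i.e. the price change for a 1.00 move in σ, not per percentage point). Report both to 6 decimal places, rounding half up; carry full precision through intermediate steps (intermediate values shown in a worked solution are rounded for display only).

price = 27.140629
ν = 33.031484

σ√T = 0.3897·√2.1564 = 0.572262
d₁ = (ln(S/K) + (r+σ²/2)T) / (σ√T) = (ln(77.78/68.35) + (0.077+0.3897²/2)·2.1564) / 0.572262 = (0.129243 + 0.329785) / 0.572262 = 0.802128
d₂ = d₁ − σ√T = 0.802128 − 0.572262 = 0.229866
e^{−rT} = e^{−0.077·2.1564} = 0.847010
N(d₁) = 0.788761,  N(d₂) = 0.590902
Call price V = S·N(d₁) − K·e^{−rT}·N(d₂) = 61.349796 − 34.209168 = 27.140629
φ(d₁) = (1/√(2π))·e^{−d₁²/2} = 0.289198
ν = S·φ(d₁)·√T = 33.031484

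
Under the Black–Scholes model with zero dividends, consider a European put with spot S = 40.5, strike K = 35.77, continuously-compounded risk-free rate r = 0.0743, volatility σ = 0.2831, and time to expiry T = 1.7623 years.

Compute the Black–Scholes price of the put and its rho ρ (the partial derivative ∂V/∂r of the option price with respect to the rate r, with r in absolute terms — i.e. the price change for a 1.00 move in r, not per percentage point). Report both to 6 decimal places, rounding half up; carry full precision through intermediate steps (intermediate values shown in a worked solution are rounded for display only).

price = 1.964236
ρ = -17.238906

σ√T = 0.2831·√1.7623 = 0.375820
d₁ = (ln(S/K) + (r+σ²/2)T) / (σ√T) = (ln(40.5/35.77) + (0.0743+0.2831²/2)·1.7623) / 0.375820 = (0.124192 + 0.201559) / 0.375820 = 0.866776
d₂ = d₁ − σ√T = 0.866776 − 0.375820 = 0.490956
e^{−rT} = e^{−0.0743·1.7623} = 0.877271
N(−d₁) = 0.193032,  N(−d₂) = 0.311729
Put price V = K·e^{−rT}·N(−d₂) − S·N(−d₁) = 9.782049 − 7.817813 = 1.964236
ρ = −K·T·e^{−rT}·N(−d₂) = -17.238906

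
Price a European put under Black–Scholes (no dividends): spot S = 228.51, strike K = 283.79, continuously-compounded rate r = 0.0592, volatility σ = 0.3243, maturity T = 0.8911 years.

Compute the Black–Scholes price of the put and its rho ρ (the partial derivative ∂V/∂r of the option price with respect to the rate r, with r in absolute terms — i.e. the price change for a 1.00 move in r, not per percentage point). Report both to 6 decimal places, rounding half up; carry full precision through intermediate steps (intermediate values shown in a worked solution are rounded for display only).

price = 54.816899
ρ = -180.977805

σ√T = 0.3243·√0.8911 = 0.306133
d₁ = (ln(S/K) + (r+σ²/2)T) / (σ√T) = (ln(228.51/283.79) + (0.0592+0.3243²/2)·0.8911) / 0.306133 = (-0.216655 + 0.099612) / 0.306133 = -0.382326
d₂ = d₁ − σ√T = -0.382326 − 0.306133 = -0.688459
e^{−rT} = e^{−0.0592·0.8911} = 0.948614
N(−d₁) = 0.648890,  N(−d₂) = 0.754418
Put price V = K·e^{−rT}·N(−d₂) − S·N(−d₁) = 203.094832 − 148.277934 = 54.816899
ρ = −K·T·e^{−rT}·N(−d₂) = -180.977805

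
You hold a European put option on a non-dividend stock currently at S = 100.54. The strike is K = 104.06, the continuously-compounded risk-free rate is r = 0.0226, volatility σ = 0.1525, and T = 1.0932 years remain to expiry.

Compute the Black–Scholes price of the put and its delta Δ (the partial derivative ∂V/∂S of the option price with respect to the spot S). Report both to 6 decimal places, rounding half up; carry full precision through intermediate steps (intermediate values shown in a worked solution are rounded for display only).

price = 6.921943
Δ = -0.492479

σ√T = 0.1525·√1.0932 = 0.159448
d₁ = (ln(S/K) + (r+σ²/2)T) / (σ√T) = (ln(100.54/104.06) + (0.0226+0.1525²/2)·1.0932) / 0.159448 = (-0.034412 + 0.037418) / 0.159448 = 0.018854
d₂ = d₁ − σ√T = 0.018854 − 0.159448 = -0.140595
e^{−rT} = e^{−0.0226·1.0932} = 0.975596
N(−d₁) = 0.492479,  N(−d₂) = 0.555905
Put price V = K·e^{−rT}·N(−d₂) − S·N(−d₁) = 56.435772 − 49.513829 = 6.921943
Δ = −N(−d₁) = -0.492479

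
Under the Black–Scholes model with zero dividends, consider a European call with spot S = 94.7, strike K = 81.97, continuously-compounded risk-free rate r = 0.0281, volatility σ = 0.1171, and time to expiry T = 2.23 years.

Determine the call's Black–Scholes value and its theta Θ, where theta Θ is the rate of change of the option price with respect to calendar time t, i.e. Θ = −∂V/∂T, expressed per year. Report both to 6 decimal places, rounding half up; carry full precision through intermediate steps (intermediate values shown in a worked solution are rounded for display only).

price = 18.572403
Θ = -2.528459

σ√T = 0.1171·√2.23 = 0.174868
d₁ = (ln(S/K) + (r+σ²/2)T) / (σ√T) = (ln(94.7/81.97) + (0.0281+0.1171²/2)·2.23) / 0.174868 = (0.144361 + 0.077952) / 0.174868 = 1.271322
d₂ = d₁ − σ√T = 1.271322 − 0.174868 = 1.096454
e^{−rT} = e^{−0.0281·2.23} = 0.939260
N(d₁) = 0.898193,  N(d₂) = 0.863560
Call price V = S·N(d₁) − K·e^{−rT}·N(d₂) = 85.058871 − 66.486468 = 18.572403
φ(d₁) = (1/√(2π))·e^{−d₁²/2} = 0.177805
Θ = −S·φ(d₁)·σ/(2√T) − r·K·e^{−rT}·N(d₂) = −0.660189 − 1.868270 = -2.528459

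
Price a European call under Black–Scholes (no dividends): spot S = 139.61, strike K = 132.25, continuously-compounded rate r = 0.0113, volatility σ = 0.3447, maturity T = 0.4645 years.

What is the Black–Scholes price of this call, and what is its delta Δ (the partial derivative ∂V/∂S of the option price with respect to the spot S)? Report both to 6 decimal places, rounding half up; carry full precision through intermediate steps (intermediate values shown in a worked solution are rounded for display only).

price = 17.105489
Δ = 0.644435

σ√T = 0.3447·√0.4645 = 0.234928
d₁ = (ln(S/K) + (r+σ²/2)T) / (σ√T) = (ln(139.61/132.25) + (0.0113+0.3447²/2)·0.4645) / 0.234928 = (0.054159 + 0.032844) / 0.234928 = 0.370340
d₂ = d₁ − σ√T = 0.370340 − 0.234928 = 0.135412
e^{−rT} = e^{−0.0113·0.4645} = 0.994765
N(d₁) = 0.644435,  N(d₂) = 0.553857
Call price V = S·N(d₁) − K·e^{−rT}·N(d₂) = 89.969627 − 72.864138 = 17.105489
Δ = N(d₁) = 0.644435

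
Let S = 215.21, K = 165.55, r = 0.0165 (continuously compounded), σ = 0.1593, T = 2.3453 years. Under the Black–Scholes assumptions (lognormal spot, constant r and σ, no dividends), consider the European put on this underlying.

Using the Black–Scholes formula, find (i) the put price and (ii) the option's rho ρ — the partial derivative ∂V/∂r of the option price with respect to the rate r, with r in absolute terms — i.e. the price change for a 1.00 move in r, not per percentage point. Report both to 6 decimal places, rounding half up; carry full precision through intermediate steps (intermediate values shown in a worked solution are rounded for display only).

σ√T = 0.1593·√2.3453 = 0.243958
d₁ = (ln(S/K) + (r+σ²/2)T) / (σ√T) = (ln(215.21/165.55) + (0.0165+0.1593²/2)·2.3453) / 0.243958 = (0.262341 + 0.068455) / 0.243958 = 1.355956
d₂ = d₁ − σ√T = 1.355956 − 0.243958 = 1.111998
e^{−rT} = e^{−0.0165·2.3453} = 0.962042
N(−d₁) = 0.087557,  N(−d₂) = 0.133070
Put price V = K·e^{−rT}·N(−d₂) − S·N(−d₁) = 21.193451 − 18.843056 = 2.350395
ρ = −K·T·e^{−rT}·N(−d₂) = -49.705000

price = 2.350395
ρ = -49.705000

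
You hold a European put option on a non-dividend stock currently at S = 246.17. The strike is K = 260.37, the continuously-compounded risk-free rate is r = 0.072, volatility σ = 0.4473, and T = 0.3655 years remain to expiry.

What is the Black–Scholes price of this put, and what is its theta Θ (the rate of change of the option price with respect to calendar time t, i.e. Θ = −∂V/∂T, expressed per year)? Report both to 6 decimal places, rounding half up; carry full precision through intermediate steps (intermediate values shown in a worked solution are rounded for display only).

price = 30.757186
Θ = -25.420056

σ√T = 0.4473·√0.3655 = 0.270422
d₁ = (ln(S/K) + (r+σ²/2)T) / (σ√T) = (ln(246.17/260.37) + (0.072+0.4473²/2)·0.3655) / 0.270422 = (-0.056081 + 0.062880) / 0.270422 = 0.025141
d₂ = d₁ − σ√T = 0.025141 − 0.270422 = -0.245281
e^{−rT} = e^{−0.072·0.3655} = 0.974027
N(−d₁) = 0.489971,  N(−d₂) = 0.596881
Put price V = K·e^{−rT}·N(−d₂) − S·N(−d₁) = 151.373374 − 120.616188 = 30.757186
φ(d₁) = (1/√(2π))·e^{−d₁²/2} = 0.398816
Θ = −S·φ(d₁)·σ/(2√T) + r·K·e^{−rT}·N(−d₂) = −36.318939 + 10.898883 = -25.420056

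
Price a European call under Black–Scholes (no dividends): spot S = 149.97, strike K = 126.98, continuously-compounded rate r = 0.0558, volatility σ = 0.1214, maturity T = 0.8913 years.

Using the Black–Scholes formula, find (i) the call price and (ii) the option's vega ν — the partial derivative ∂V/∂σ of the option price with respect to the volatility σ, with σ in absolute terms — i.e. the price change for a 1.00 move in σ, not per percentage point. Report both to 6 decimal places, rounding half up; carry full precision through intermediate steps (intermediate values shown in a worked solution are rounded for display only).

σ√T = 0.1214·√0.8913 = 0.114612
d₁ = (ln(S/K) + (r+σ²/2)T) / (σ√T) = (ln(149.97/126.98) + (0.0558+0.1214²/2)·0.8913) / 0.114612 = (0.166406 + 0.056303) / 0.114612 = 1.943147
d₂ = d₁ − σ√T = 1.943147 − 0.114612 = 1.828534
e^{−rT} = e^{−0.0558·0.8913} = 0.951482
N(d₁) = 0.974001,  N(d₂) = 0.966265
Call price V = S·N(d₁) − K·e^{−rT}·N(d₂) = 146.070896 − 116.743383 = 29.327513
φ(d₁) = (1/√(2π))·e^{−d₁²/2} = 0.060395
ν = S·φ(d₁)·√T = 8.551019

price = 29.327513
ν = 8.551019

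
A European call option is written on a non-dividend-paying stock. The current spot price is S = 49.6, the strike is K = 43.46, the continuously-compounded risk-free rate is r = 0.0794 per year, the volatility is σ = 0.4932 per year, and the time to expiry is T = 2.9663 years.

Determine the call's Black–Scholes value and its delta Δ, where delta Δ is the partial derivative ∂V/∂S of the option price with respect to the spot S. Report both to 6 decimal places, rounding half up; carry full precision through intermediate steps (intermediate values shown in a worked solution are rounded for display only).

price = 22.618442
Δ = 0.804433

σ√T = 0.4932·√2.9663 = 0.849436
d₁ = (ln(S/K) + (r+σ²/2)T) / (σ√T) = (ln(49.6/43.46) + (0.0794+0.4932²/2)·2.9663) / 0.849436 = (0.132150 + 0.596295) / 0.849436 = 0.857563
d₂ = d₁ − σ√T = 0.857563 − 0.849436 = 0.008127
e^{−rT} = e^{−0.0794·2.9663} = 0.790157
N(d₁) = 0.804433,  N(d₂) = 0.503242
Call price V = S·N(d₁) − K·e^{−rT}·N(d₂) = 39.899881 − 17.281439 = 22.618442
Δ = N(d₁) = 0.804433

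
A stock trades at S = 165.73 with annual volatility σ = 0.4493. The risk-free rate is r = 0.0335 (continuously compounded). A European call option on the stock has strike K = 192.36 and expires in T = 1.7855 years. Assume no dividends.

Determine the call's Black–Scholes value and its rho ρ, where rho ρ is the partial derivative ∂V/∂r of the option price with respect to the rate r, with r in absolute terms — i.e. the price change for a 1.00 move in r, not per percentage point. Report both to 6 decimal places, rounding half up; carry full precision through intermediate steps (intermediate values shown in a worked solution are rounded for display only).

σ√T = 0.4493·√1.7855 = 0.600366
d₁ = (ln(S/K) + (r+σ²/2)T) / (σ√T) = (ln(165.73/192.36) + (0.0335+0.4493²/2)·1.7855) / 0.600366 = (-0.149009 + 0.240034) / 0.600366 = 0.151617
d₂ = d₁ − σ√T = 0.151617 − 0.600366 = -0.448750
e^{−rT} = e^{−0.0335·1.7855} = 0.941939
N(d₁) = 0.560255,  N(d₂) = 0.326806
Call price V = S·N(d₁) − K·e^{−rT}·N(d₂) = 92.851112 − 59.214476 = 33.636636
ρ = K·T·e^{−rT}·N(d₂) = 105.727447

price = 33.636636
ρ = 105.727447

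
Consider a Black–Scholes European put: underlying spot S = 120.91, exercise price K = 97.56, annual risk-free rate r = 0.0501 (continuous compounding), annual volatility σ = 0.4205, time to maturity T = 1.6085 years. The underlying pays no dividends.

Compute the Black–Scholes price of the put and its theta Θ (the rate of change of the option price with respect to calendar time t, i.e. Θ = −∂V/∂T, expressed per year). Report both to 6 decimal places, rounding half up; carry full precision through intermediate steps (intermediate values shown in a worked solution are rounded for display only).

σ√T = 0.4205·√1.6085 = 0.533306
d₁ = (ln(S/K) + (r+σ²/2)T) / (σ√T) = (ln(120.91/97.56) + (0.0501+0.4205²/2)·1.6085) / 0.533306 = (0.214579 + 0.222794) / 0.533306 = 0.820115
d₂ = d₁ − σ√T = 0.820115 − 0.533306 = 0.286809
e^{−rT} = e^{−0.0501·1.6085} = 0.922576
N(−d₁) = 0.206075,  N(−d₂) = 0.387129
Put price V = K·e^{−rT}·N(−d₂) − S·N(−d₁) = 34.844141 − 24.916554 = 9.927587
φ(d₁) = (1/√(2π))·e^{−d₁²/2} = 0.285009
Θ = −S·φ(d₁)·σ/(2√T) + r·K·e^{−rT}·N(−d₂) = −5.712772 + 1.745691 = -3.967081

price = 9.927587
Θ = -3.967081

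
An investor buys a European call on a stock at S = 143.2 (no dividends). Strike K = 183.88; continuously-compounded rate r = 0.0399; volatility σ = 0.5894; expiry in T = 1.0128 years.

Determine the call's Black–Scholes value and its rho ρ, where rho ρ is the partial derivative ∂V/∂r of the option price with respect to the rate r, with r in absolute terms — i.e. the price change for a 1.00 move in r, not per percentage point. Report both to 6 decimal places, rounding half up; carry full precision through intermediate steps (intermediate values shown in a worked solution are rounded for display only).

σ√T = 0.5894·√1.0128 = 0.593160
d₁ = (ln(S/K) + (r+σ²/2)T) / (σ√T) = (ln(143.2/183.88) + (0.0399+0.5894²/2)·1.0128) / 0.593160 = (-0.250041 + 0.216330) / 0.593160 = -0.056833
d₂ = d₁ − σ√T = -0.056833 − 0.593160 = -0.649993
e^{−rT} = e^{−0.0399·1.0128} = 0.960395
N(d₁) = 0.477339,  N(d₂) = 0.257848
Call price V = S·N(d₁) − K·e^{−rT}·N(d₂) = 68.354977 − 45.535362 = 22.819615
ρ = K·T·e^{−rT}·N(d₂) = 46.118215

price = 22.819615
ρ = 46.118215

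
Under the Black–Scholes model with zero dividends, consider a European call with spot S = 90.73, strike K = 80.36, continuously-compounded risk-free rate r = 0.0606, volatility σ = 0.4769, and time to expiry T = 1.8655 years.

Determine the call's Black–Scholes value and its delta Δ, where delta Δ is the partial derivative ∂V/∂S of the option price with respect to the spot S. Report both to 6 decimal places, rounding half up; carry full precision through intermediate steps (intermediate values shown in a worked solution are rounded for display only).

σ√T = 0.4769·√1.8655 = 0.651366
d₁ = (ln(S/K) + (r+σ²/2)T) / (σ√T) = (ln(90.73/80.36) + (0.0606+0.4769²/2)·1.8655) / 0.651366 = (0.121372 + 0.325188) / 0.651366 = 0.685574
d₂ = d₁ − σ√T = 0.685574 − 0.651366 = 0.034208
e^{−rT} = e^{−0.0606·1.8655} = 0.893107
N(d₁) = 0.753509,  N(d₂) = 0.513644
Call price V = S·N(d₁) − K·e^{−rT}·N(d₂) = 68.365885 − 36.864289 = 31.501595
Δ = N(d₁) = 0.753509

price = 31.501595
Δ = 0.753509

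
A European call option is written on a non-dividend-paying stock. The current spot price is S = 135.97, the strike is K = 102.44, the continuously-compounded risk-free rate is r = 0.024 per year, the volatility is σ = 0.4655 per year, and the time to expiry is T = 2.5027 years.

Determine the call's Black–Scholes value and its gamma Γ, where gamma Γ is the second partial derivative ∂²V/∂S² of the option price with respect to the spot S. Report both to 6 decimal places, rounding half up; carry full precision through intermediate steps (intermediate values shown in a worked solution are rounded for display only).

price = 56.501372
Γ = 0.002813

σ√T = 0.4655·√2.5027 = 0.736417
d₁ = (ln(S/K) + (r+σ²/2)T) / (σ√T) = (ln(135.97/102.44) + (0.024+0.4655²/2)·2.5027) / 0.736417 = (0.283157 + 0.331220) / 0.736417 = 0.834278
d₂ = d₁ − σ√T = 0.834278 − 0.736417 = 0.097861
e^{−rT} = e^{−0.024·2.5027} = 0.941704
N(d₁) = 0.797938,  N(d₂) = 0.538979
Call price V = S·N(d₁) − K·e^{−rT}·N(d₂) = 108.495620 − 51.994248 = 56.501372
φ(d₁) = (1/√(2π))·e^{−d₁²/2} = 0.281690
Γ = φ(d₁) / (S·σ·√T) = 0.002813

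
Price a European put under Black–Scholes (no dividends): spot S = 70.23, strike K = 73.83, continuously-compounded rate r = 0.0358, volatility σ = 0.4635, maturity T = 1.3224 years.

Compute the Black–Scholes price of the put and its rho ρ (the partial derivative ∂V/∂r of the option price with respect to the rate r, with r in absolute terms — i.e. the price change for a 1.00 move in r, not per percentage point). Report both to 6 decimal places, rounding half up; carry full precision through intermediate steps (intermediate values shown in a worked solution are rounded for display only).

price = 14.871511
ρ = -56.521470

σ√T = 0.4635·√1.3224 = 0.533005
d₁ = (ln(S/K) + (r+σ²/2)T) / (σ√T) = (ln(70.23/73.83) + (0.0358+0.4635²/2)·1.3224) / 0.533005 = (-0.049990 + 0.189389) / 0.533005 = 0.261535
d₂ = d₁ − σ√T = 0.261535 − 0.533005 = -0.271470
e^{−rT} = e^{−0.0358·1.3224} = 0.953761
N(−d₁) = 0.396840,  N(−d₂) = 0.606985
Put price V = K·e^{−rT}·N(−d₂) − S·N(−d₁) = 42.741583 − 27.870072 = 14.871511
ρ = −K·T·e^{−rT}·N(−d₂) = -56.521470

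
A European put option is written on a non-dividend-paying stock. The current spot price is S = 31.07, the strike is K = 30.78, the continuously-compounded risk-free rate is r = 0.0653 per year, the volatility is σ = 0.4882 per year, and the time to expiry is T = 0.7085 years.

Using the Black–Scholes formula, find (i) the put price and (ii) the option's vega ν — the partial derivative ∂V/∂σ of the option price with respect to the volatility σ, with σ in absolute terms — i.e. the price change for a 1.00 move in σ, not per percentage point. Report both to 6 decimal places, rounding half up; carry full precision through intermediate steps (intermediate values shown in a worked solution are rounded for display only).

σ√T = 0.4882·√0.7085 = 0.410930
d₁ = (ln(S/K) + (r+σ²/2)T) / (σ√T) = (ln(31.07/30.78) + (0.0653+0.4882²/2)·0.7085) / 0.410930 = (0.009378 + 0.130697) / 0.410930 = 0.340872
d₂ = d₁ − σ√T = 0.340872 − 0.410930 = -0.070058
e^{−rT} = e^{−0.0653·0.7085} = 0.954789
N(−d₁) = 0.366600,  N(−d₂) = 0.527926
Put price V = K·e^{−rT}·N(−d₂) − S·N(−d₁) = 15.514912 − 11.390266 = 4.124646
φ(d₁) = (1/√(2π))·e^{−d₁²/2} = 0.376425
ν = S·φ(d₁)·√T = 9.844421

price = 4.124646
ν = 9.844421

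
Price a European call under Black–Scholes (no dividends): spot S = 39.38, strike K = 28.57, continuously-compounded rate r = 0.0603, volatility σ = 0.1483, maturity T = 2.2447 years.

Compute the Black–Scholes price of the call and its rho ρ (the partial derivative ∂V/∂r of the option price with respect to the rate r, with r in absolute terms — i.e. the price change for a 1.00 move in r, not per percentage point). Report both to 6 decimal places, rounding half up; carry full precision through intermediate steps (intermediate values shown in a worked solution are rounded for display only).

price = 14.477741
ρ = 54.553548

σ√T = 0.1483·√2.2447 = 0.222188
d₁ = (ln(S/K) + (r+σ²/2)T) / (σ√T) = (ln(39.38/28.57) + (0.0603+0.1483²/2)·2.2447) / 0.222188 = (0.320901 + 0.160039) / 0.222188 = 2.164565
d₂ = d₁ − σ√T = 2.164565 − 0.222188 = 1.942377
e^{−rT} = e^{−0.0603·2.2447} = 0.873405
N(d₁) = 0.984789,  N(d₂) = 0.973954
Call price V = S·N(d₁) − K·e^{−rT}·N(d₂) = 38.781010 − 24.303269 = 14.477741
ρ = K·T·e^{−rT}·N(d₂) = 54.553548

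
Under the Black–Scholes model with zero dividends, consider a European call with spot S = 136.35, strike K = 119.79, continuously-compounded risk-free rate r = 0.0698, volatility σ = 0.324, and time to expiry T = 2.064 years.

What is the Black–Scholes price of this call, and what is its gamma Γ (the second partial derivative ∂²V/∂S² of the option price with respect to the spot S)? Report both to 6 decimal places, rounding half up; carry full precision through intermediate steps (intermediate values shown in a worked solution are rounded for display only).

σ√T = 0.324·√2.064 = 0.465479
d₁ = (ln(S/K) + (r+σ²/2)T) / (σ√T) = (ln(136.35/119.79) + (0.0698+0.324²/2)·2.064) / 0.465479 = (0.129485 + 0.252402) / 0.465479 = 0.820418
d₂ = d₁ − σ√T = 0.820418 − 0.465479 = 0.354940
e^{−rT} = e^{−0.0698·2.064} = 0.865830
N(d₁) = 0.794011,  N(d₂) = 0.638683
Call price V = S·N(d₁) − K·e^{−rT}·N(d₂) = 108.263425 − 66.242705 = 42.020720
φ(d₁) = (1/√(2π))·e^{−d₁²/2} = 0.284939
Γ = φ(d₁) / (S·σ·√T) = 0.004489

price = 42.020720
Γ = 0.004489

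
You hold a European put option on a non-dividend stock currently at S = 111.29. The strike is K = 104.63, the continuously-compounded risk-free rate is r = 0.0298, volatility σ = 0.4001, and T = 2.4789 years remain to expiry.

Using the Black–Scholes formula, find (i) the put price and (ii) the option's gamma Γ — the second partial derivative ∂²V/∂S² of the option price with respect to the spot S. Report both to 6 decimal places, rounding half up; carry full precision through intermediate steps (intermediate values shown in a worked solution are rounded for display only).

σ√T = 0.4001·√2.4789 = 0.629938
d₁ = (ln(S/K) + (r+σ²/2)T) / (σ√T) = (ln(111.29/104.63) + (0.0298+0.4001²/2)·2.4789) / 0.629938 = (0.061709 + 0.272282) / 0.629938 = 0.530197
d₂ = d₁ − σ√T = 0.530197 − 0.629938 = -0.099741
e^{−rT} = e^{−0.0298·2.4789} = 0.928791
N(−d₁) = 0.297988,  N(−d₂) = 0.539725
Put price V = K·e^{−rT}·N(−d₂) − S·N(−d₁) = 52.450183 − 33.163045 = 19.287138
φ(d₁) = (1/√(2π))·e^{−d₁²/2} = 0.346632
Γ = φ(d₁) / (S·σ·√T) = 0.004944

price = 19.287138
Γ = 0.004944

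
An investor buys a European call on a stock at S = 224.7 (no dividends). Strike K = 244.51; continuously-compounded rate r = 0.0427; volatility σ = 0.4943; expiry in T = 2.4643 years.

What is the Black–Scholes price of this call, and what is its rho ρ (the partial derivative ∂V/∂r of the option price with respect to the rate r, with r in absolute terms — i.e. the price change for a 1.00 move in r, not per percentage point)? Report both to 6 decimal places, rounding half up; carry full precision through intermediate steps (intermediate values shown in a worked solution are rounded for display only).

price = 69.484402
ρ = 194.684018

σ√T = 0.4943·√2.4643 = 0.775957
d₁ = (ln(S/K) + (r+σ²/2)T) / (σ√T) = (ln(224.7/244.51) + (0.0427+0.4943²/2)·2.4643) / 0.775957 = (-0.084490 + 0.406280) / 0.775957 = 0.414701
d₂ = d₁ − σ√T = 0.414701 − 0.775957 = -0.361256
e^{−rT} = e^{−0.0427·2.4643} = 0.900121
N(d₁) = 0.660820,  N(d₂) = 0.358954
Call price V = S·N(d₁) − K·e^{−rT}·N(d₂) = 148.486154 − 79.001752 = 69.484402
ρ = K·T·e^{−rT}·N(d₂) = 194.684018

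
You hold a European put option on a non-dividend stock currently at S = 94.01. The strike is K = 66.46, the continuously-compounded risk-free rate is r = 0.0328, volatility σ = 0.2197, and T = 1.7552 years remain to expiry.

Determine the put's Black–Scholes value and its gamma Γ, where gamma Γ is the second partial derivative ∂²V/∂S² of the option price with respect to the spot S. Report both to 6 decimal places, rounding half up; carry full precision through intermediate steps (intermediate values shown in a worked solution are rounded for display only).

price = 0.832998
Γ = 0.004490

σ√T = 0.2197·√1.7552 = 0.291067
d₁ = (ln(S/K) + (r+σ²/2)T) / (σ√T) = (ln(94.01/66.46) + (0.0328+0.2197²/2)·1.7552) / 0.291067 = (0.346801 + 0.099931) / 0.291067 = 1.534805
d₂ = d₁ − σ√T = 1.534805 − 0.291067 = 1.243738
e^{−rT} = e^{−0.0328·1.7552} = 0.944055
N(−d₁) = 0.062416,  N(−d₂) = 0.106798
Put price V = K·e^{−rT}·N(−d₂) − S·N(−d₁) = 6.700712 − 5.867714 = 0.832998
φ(d₁) = (1/√(2π))·e^{−d₁²/2} = 0.122855
Γ = φ(d₁) / (S·σ·√T) = 0.004490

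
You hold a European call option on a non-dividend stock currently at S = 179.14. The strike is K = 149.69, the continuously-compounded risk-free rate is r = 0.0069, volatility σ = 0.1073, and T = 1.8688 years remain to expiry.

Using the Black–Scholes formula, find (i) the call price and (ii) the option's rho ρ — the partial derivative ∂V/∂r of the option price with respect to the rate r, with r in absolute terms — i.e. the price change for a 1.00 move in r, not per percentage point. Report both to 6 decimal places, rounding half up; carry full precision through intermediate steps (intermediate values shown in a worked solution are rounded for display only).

price = 32.424246
ρ = 246.421072

σ√T = 0.1073·√1.8688 = 0.146683
d₁ = (ln(S/K) + (r+σ²/2)T) / (σ√T) = (ln(179.14/149.69) + (0.0069+0.1073²/2)·1.8688) / 0.146683 = (0.179601 + 0.023653) / 0.146683 = 1.385663
d₂ = d₁ − σ√T = 1.385663 − 0.146683 = 1.238980
e^{−rT} = e^{−0.0069·1.8688} = 0.987188
N(d₁) = 0.917075,  N(d₂) = 0.892324
Call price V = S·N(d₁) − K·e^{−rT}·N(d₂) = 164.284837 − 131.860591 = 32.424246
ρ = K·T·e^{−rT}·N(d₂) = 246.421072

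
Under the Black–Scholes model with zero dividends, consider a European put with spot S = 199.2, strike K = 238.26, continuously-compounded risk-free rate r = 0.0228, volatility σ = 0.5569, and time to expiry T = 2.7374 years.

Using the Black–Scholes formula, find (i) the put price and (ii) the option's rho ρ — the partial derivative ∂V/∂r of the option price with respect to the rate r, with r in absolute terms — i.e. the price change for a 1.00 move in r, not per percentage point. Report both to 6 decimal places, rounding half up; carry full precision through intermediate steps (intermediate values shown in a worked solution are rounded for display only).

price = 87.967877
ρ = -442.096772

σ√T = 0.5569·√2.7374 = 0.921396
d₁ = (ln(S/K) + (r+σ²/2)T) / (σ√T) = (ln(199.2/238.26) + (0.0228+0.5569²/2)·2.7374) / 0.921396 = (-0.179053 + 0.486898) / 0.921396 = 0.334107
d₂ = d₁ − σ√T = 0.334107 − 0.921396 = -0.587289
e^{−rT} = e^{−0.0228·2.7374} = 0.939495
N(−d₁) = 0.369149,  N(−d₂) = 0.721495
Put price V = K·e^{−rT}·N(−d₂) − S·N(−d₁) = 161.502437 − 73.534560 = 87.967877
ρ = −K·T·e^{−rT}·N(−d₂) = -442.096772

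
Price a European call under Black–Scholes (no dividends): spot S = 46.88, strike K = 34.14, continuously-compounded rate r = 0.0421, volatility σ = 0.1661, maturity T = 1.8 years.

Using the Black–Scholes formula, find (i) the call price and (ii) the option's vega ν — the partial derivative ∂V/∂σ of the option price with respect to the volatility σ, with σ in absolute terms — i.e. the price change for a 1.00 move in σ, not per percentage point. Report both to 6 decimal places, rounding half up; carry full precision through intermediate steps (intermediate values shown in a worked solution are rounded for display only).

price = 15.365290
ν = 4.330233

σ√T = 0.1661·√1.8 = 0.222847
d₁ = (ln(S/K) + (r+σ²/2)T) / (σ√T) = (ln(46.88/34.14) + (0.0421+0.1661²/2)·1.8) / 0.222847 = (0.317121 + 0.100610) / 0.222847 = 1.874526
d₂ = d₁ − σ√T = 1.874526 − 0.222847 = 1.651680
e^{−rT} = e^{−0.0421·1.8} = 0.927020
N(d₁) = 0.969571,  N(d₂) = 0.950700
Call price V = S·N(d₁) − K·e^{−rT}·N(d₂) = 45.453491 − 30.088201 = 15.365290
φ(d₁) = (1/√(2π))·e^{−d₁²/2} = 0.068847
ν = S·φ(d₁)·√T = 4.330233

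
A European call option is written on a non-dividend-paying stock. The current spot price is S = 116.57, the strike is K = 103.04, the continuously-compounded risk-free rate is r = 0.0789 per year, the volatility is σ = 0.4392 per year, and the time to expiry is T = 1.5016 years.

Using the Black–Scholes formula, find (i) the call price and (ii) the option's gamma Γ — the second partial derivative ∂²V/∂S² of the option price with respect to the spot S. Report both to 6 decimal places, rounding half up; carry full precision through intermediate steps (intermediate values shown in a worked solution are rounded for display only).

price = 36.721276
Γ = 0.004912

σ√T = 0.4392·√1.5016 = 0.538195
d₁ = (ln(S/K) + (r+σ²/2)T) / (σ√T) = (ln(116.57/103.04) + (0.0789+0.4392²/2)·1.5016) / 0.538195 = (0.123375 + 0.263303) / 0.538195 = 0.718472
d₂ = d₁ − σ√T = 0.718472 − 0.538195 = 0.180277
e^{−rT} = e^{−0.0789·1.5016} = 0.888273
N(d₁) = 0.763767,  N(d₂) = 0.571532
Call price V = S·N(d₁) − K·e^{−rT}·N(d₂) = 89.032292 − 52.311017 = 36.721276
φ(d₁) = (1/√(2π))·e^{−d₁²/2} = 0.308190
Γ = φ(d₁) / (S·σ·√T) = 0.004912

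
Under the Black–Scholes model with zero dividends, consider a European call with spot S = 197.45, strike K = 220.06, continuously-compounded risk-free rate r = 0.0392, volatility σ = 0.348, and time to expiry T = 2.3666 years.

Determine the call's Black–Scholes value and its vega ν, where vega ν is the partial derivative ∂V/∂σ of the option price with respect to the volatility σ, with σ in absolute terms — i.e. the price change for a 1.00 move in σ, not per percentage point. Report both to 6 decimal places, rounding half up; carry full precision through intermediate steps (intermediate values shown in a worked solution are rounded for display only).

price = 40.461707
ν = 117.782951

σ√T = 0.348·√2.3666 = 0.535355
d₁ = (ln(S/K) + (r+σ²/2)T) / (σ√T) = (ln(197.45/220.06) + (0.0392+0.348²/2)·2.3666) / 0.535355 = (-0.108415 + 0.236073) / 0.535355 = 0.238455
d₂ = d₁ − σ√T = 0.238455 − 0.535355 = -0.296899
e^{−rT} = e^{−0.0392·2.3666} = 0.911402
N(d₁) = 0.594236,  N(d₂) = 0.383272
Call price V = S·N(d₁) − K·e^{−rT}·N(d₂) = 117.331908 − 76.870201 = 40.461707
φ(d₁) = (1/√(2π))·e^{−d₁²/2} = 0.387760
ν = S·φ(d₁)·√T = 117.782951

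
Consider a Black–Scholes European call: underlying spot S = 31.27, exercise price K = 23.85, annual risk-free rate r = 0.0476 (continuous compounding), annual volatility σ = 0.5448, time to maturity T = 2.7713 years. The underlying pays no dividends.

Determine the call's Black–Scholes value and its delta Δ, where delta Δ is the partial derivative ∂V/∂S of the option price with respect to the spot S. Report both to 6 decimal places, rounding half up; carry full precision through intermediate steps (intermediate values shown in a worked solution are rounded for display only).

price = 15.121072
Δ = 0.815298

σ√T = 0.5448·√2.7713 = 0.906941
d₁ = (ln(S/K) + (r+σ²/2)T) / (σ√T) = (ln(31.27/23.85) + (0.0476+0.5448²/2)·2.7713) / 0.906941 = (0.270875 + 0.543185) / 0.906941 = 0.897589
d₂ = d₁ − σ√T = 0.897589 − 0.906941 = -0.009352
e^{−rT} = e^{−0.0476·2.7713} = 0.876416
N(d₁) = 0.815298,  N(d₂) = 0.496269
Call price V = S·N(d₁) − K·e^{−rT}·N(d₂) = 25.494353 − 10.373281 = 15.121072
Δ = N(d₁) = 0.815298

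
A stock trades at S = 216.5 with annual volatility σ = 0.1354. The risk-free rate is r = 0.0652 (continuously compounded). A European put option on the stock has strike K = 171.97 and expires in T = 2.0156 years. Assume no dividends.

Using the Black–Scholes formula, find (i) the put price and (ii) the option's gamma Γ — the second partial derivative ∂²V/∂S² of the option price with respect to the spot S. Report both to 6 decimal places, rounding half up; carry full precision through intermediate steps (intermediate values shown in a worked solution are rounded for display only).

σ√T = 0.1354·√2.0156 = 0.192230
d₁ = (ln(S/K) + (r+σ²/2)T) / (σ√T) = (ln(216.5/171.97) + (0.0652+0.1354²/2)·2.0156) / 0.192230 = (0.230271 + 0.149893) / 0.192230 = 1.977652
d₂ = d₁ − σ√T = 1.977652 − 0.192230 = 1.785422
e^{−rT} = e^{−0.0652·2.0156} = 0.876852
N(−d₁) = 0.023984,  N(−d₂) = 0.037096
Put price V = K·e^{−rT}·N(−d₂) − S·N(−d₁) = 5.593852 − 5.192532 = 0.401320
φ(d₁) = (1/√(2π))·e^{−d₁²/2} = 0.056445
Γ = φ(d₁) / (S·σ·√T) = 0.001356

price = 0.401320
Γ = 0.001356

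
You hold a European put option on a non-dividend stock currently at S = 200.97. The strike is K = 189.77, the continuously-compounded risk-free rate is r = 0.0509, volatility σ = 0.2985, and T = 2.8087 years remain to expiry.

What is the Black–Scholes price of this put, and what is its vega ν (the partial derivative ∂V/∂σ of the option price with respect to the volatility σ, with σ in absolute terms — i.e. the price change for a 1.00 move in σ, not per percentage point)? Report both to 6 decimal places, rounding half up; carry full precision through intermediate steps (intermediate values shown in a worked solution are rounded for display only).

price = 20.636136
ν = 108.742380

σ√T = 0.2985·√2.8087 = 0.500261
d₁ = (ln(S/K) + (r+σ²/2)T) / (σ√T) = (ln(200.97/189.77) + (0.0509+0.2985²/2)·2.8087) / 0.500261 = (0.057343 + 0.268094) / 0.500261 = 0.650533
d₂ = d₁ − σ√T = 0.650533 − 0.500261 = 0.150271
e^{−rT} = e^{−0.0509·2.8087} = 0.866786
N(−d₁) = 0.257674,  N(−d₂) = 0.440275
Put price V = K·e^{−rT}·N(−d₂) − S·N(−d₁) = 72.420899 − 51.784764 = 20.636136
φ(d₁) = (1/√(2π))·e^{−d₁²/2} = 0.322861
ν = S·φ(d₁)·√T = 108.742380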